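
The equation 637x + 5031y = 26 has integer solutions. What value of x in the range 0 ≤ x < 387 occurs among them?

158

Reduce mod 5031: 637x ≡ 26 (mod 5031). With g = gcd(637, 5031) = 13 dividing 26, divide through: 49x ≡ 2 (mod 387).
Since gcd(49, 387) = 1, x ≡ 2·(49)⁻¹ ≡ 158 (mod 387). Smallest non-negative: 158.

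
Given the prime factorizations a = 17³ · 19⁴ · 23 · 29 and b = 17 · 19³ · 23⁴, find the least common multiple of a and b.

max exponent per prime: 17³ · 19⁴ · 23⁴ · 29 = 5196016361286397

5196016361286397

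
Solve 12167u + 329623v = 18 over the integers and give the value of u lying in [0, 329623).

Euclid: 329623 = 27·12167 + 1114; 12167 = 10·1114 + 1027; 1114 = 1·1027 + 87; 1027 = 11·87 + 70; 87 = 1·70 + 17; 70 = 4·17 + 2; 17 = 8·2 + 1; 2 = 2·1 + 0 → gcd = 1; 18 = 1·18.
Back-substitution yields 12167·(-155343) + 329623·(5734) = 1, so one solution is u = -155343·18 = -2796174, v = 5734·18 = 103212.
Solutions in u differ by 329623/1 = 329623; the one in [0, 329623) is -2796174 mod 329623 = 170433.

170433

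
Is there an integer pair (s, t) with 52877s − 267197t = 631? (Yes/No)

By Bézout, 52877s − 267197t = 631 has integer solutions iff gcd(52877, 267197) | 631.
Euclid: 267197 = 5·52877 + 2812; 52877 = 18·2812 + 2261; 2812 = 1·2261 + 551; 2261 = 4·551 + 57; 551 = 9·57 + 38; 57 = 1·38 + 19; 38 = 2·19 + 0. gcd = 19; 631 mod 19 = 4. No.

No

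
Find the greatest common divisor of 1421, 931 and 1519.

49

gcd(1421, 931): 1421 = 1·931 + 490; 931 = 1·490 + 441; 490 = 1·441 + 49; 441 = 9·49 + 0 → 49
gcd(49, 1519): 1519 = 31·49 + 0 → 49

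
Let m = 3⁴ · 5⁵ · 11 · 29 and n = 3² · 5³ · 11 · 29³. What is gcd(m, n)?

min exponent per shared prime: 3² · 5³ · 11 · 29 = 358875

358875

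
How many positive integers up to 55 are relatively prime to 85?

85 = 5·17. Inclusion–exclusion on these primes:
55 − ⌊55/5⌋ − ⌊55/17⌋ + ⌊55/85⌋ = 41

41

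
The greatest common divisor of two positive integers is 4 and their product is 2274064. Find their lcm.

For any two positive integers, gcd × lcm equals their product. Hence lcm = 2274064 / 4 = 568516.

568516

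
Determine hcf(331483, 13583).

289

331483 = 17² · 31 · 37
13583 = 17² · 47
Common: 17² = 289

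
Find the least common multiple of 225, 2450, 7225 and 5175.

225 = 3² · 5²; 2450 = 2 · 5² · 7²; 7225 = 5² · 17²; 5175 = 3² · 5² · 23
lcm takes max exponent of each prime: 2 · 3² · 5² · 7² · 17² · 23 = 146566350

146566350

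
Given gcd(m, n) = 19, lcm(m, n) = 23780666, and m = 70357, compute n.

6422

m·n = gcd·lcm = 19·23780666 = 451832654, so n = 451832654/70357 = 6422.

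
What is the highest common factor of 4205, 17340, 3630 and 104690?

5

gcd(4205, 17340): 17340 = 4·4205 + 520; 4205 = 8·520 + 45; 520 = 11·45 + 25; 45 = 1·25 + 20; 25 = 1·20 + 5; 20 = 4·5 + 0 → 5
gcd(5, 3630): 3630 = 726·5 + 0 → 5
gcd(5, 104690): 104690 = 20938·5 + 0 → 5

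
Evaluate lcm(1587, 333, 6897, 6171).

1587 = 3 · 23²; 333 = 3² · 37; 6897 = 3 · 11² · 19; 6171 = 3 · 11² · 17
lcm takes max exponent of each prime: 3² · 11² · 17 · 19 · 23² · 37 = 6884744031

6884744031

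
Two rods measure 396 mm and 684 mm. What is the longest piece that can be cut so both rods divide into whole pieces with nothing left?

Euclid: 684 = 1·396 + 288; 396 = 1·288 + 108; 288 = 2·108 + 72; 108 = 1·72 + 36; 72 = 2·36 + 0. Last nonzero remainder: 36.

36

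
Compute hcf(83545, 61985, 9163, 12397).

gcd(83545, 61985): 83545 = 1·61985 + 21560; 61985 = 2·21560 + 18865; 21560 = 1·18865 + 2695; 18865 = 7·2695 + 0 → 2695
gcd(2695, 9163): 9163 = 3·2695 + 1078; 2695 = 2·1078 + 539; 1078 = 2·539 + 0 → 539
gcd(539, 12397): 12397 = 23·539 + 0 → 539

539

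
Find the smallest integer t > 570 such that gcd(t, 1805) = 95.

665

1805 = 95·19. Any t with gcd(t, 1805) = 95 is a multiple of 95, say 95s, with s coprime to 19.
Need s > 570/95, so s ≥ 7. First s ≥ 7 with gcd(s, 19) = 1 is s = 7. Thus t = 95·7 = 665.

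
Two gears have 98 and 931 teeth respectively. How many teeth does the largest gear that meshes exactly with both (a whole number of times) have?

Euclid: 931 = 9·98 + 49; 98 = 2·49 + 0. Last nonzero remainder: 49.

49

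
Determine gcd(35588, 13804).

28

Euclid: 35588 = 2·13804 + 7980; 13804 = 1·7980 + 5824; 7980 = 1·5824 + 2156; 5824 = 2·2156 + 1512; 2156 = 1·1512 + 644; 1512 = 2·644 + 224; 644 = 2·224 + 196; 224 = 1·196 + 28; 196 = 7·28 + 0. Last nonzero remainder: 28.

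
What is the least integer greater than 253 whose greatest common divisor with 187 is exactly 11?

gcd(k, 187) = 11 forces 11 | k; write k = 11s. Then gcd(11s, 11·17) = 11·gcd(s, 17), so need gcd(s, 17) = 1.
11s > 253 gives s ≥ 24. The least s ≥ 24 coprime to 17 is 24, so k = 11·24 = 264.

264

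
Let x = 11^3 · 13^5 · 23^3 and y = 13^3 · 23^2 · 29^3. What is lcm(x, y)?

146646708201336629

max exponent per prime: 11^3 · 13^5 · 23^3 · 29^3 = 146646708201336629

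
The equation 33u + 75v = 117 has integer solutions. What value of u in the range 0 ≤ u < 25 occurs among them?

Euclid: 75 = 2·33 + 9; 33 = 3·9 + 6; 9 = 1·6 + 3; 6 = 2·3 + 0 → gcd = 3; 117 = 3·39.
Back-substitution yields 33·(-9) + 75·(4) = 3, so one solution is u = -9·39 = -351, v = 4·39 = 156.
Solutions in u differ by 75/3 = 25; the one in [0, 25) is -351 mod 25 = 24.

24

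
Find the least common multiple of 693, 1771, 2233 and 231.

693 = 3² · 7 · 11; 1771 = 7 · 11 · 23; 2233 = 7 · 11 · 29; 231 = 3 · 7 · 11
lcm takes max exponent of each prime: 3² · 7 · 11 · 23 · 29 = 462231

462231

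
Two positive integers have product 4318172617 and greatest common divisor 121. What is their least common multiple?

For any two positive integers, gcd × lcm equals their product. Hence lcm = 4318172617 / 121 = 35687377.

35687377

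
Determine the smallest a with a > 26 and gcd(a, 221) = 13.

221 = 13·17. Any a with gcd(a, 221) = 13 is a multiple of 13, say 13s, with s coprime to 17.
Need s > 26/13, so s ≥ 3. First s ≥ 3 with gcd(s, 17) = 1 is s = 3. Thus a = 13·3 = 39.

39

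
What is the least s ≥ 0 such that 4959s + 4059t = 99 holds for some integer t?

Reduce mod 4059: 4959s ≡ 99 (mod 4059). With g = gcd(4959, 4059) = 9 dividing 99, divide through: 551s ≡ 11 (mod 451).
Since gcd(551, 451) = 1, s ≡ 11·(551)⁻¹ ≡ 176 (mod 451). Smallest non-negative: 176.

176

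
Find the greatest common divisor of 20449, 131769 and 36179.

20449 = 11² · 13²; 131769 = 3² · 11⁴; 36179 = 11² · 13 · 23
gcd takes min exponent of each prime: 11² = 121

121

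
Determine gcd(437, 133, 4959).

gcd(437, 133): 437 = 3·133 + 38; 133 = 3·38 + 19; 38 = 2·19 + 0 → 19
gcd(19, 4959): 4959 = 261·19 + 0 → 19

19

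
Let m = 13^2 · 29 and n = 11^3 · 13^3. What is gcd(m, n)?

169

min exponent per shared prime: 13^2 = 169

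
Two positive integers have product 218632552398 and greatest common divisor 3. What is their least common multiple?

72877517466

gcd·lcm = product, so lcm = 218632552398/3 = 72877517466.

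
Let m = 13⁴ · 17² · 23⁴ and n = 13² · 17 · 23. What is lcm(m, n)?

2309843713489

max exponent per prime: 13⁴ · 17² · 23⁴ = 2309843713489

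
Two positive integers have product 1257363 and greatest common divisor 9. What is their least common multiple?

For any two positive integers, gcd × lcm equals their product. Hence lcm = 1257363 / 9 = 139707.

139707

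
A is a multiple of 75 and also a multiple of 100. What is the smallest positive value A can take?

300

gcd first: 100 = 1·75 + 25; 75 = 3·25 + 0 → gcd = 25
lcm = 75·100/gcd = 7500/25 = 300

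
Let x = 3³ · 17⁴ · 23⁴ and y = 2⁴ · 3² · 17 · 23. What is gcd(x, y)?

3519

min exponent per shared prime: 3² · 17 · 23 = 3519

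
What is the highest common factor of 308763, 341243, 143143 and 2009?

7

gcd(308763, 341243): 341243 = 1·308763 + 32480; 308763 = 9·32480 + 16443; 32480 = 1·16443 + 16037; 16443 = 1·16037 + 406; 16037 = 39·406 + 203; 406 = 2·203 + 0 → 203
gcd(203, 143143): 143143 = 705·203 + 28; 203 = 7·28 + 7; 28 = 4·7 + 0 → 7
gcd(7, 2009): 2009 = 287·7 + 0 → 7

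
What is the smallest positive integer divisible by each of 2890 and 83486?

120637270

2890 = 2 · 5 · 17²; 83486 = 2 · 13³ · 19
max exponents: 2 · 5 · 13³ · 17² · 19 = 120637270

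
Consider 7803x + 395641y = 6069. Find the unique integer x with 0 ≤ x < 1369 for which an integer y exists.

305

gcd(7803, 395641) = 289 (Euclid: 395641 = 50·7803 + 5491; 7803 = 1·5491 + 2312; 5491 = 2·2312 + 867; 2312 = 2·867 + 578; 867 = 1·578 + 289; 578 = 2·289 + 0), and 289 | 6069.
Extended Euclid: 7803·(-507) + 395641·(10) = 289. Scale by 21: x₀ = -10647.
General solution x = x₀ + 1369t; reducing mod 1369 gives x = 305 (and y = -6).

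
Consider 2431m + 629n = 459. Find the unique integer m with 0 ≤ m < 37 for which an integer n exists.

2

Reduce mod 629: 2431m ≡ 459 (mod 629). With g = gcd(2431, 629) = 17 dividing 459, divide through: 143m ≡ 27 (mod 37).
Since gcd(143, 37) = 1, m ≡ 27·(143)⁻¹ ≡ 2 (mod 37). Smallest non-negative: 2.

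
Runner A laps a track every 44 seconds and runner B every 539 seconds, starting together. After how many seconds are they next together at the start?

gcd first: 539 = 12·44 + 11; 44 = 4·11 + 0 → gcd = 11
lcm = 44·539/gcd = 23716/11 = 2156

2156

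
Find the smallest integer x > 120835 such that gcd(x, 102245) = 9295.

130130

gcd(x, 102245) = 9295 forces 9295 | x; write x = 9295s. Then gcd(9295s, 9295·11) = 9295·gcd(s, 11), so need gcd(s, 11) = 1.
9295s > 120835 gives s ≥ 14. The least s ≥ 14 coprime to 11 is 14, so x = 9295·14 = 130130.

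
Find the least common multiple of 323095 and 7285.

470749415

gcd first: 323095 = 44·7285 + 2555; 7285 = 2·2555 + 2175; 2555 = 1·2175 + 380; 2175 = 5·380 + 275; 380 = 1·275 + 105; 275 = 2·105 + 65; 105 = 1·65 + 40; 65 = 1·40 + 25; 40 = 1·25 + 15; 25 = 1·15 + 10; 15 = 1·10 + 5; 10 = 2·5 + 0 → gcd = 5
lcm = 323095·7285/gcd = 2353747075/5 = 470749415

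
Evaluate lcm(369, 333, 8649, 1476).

369 = 3² · 41; 333 = 3² · 37; 8649 = 3² · 31²; 1476 = 2² · 3² · 41
lcm takes max exponent of each prime: 2² · 3² · 31² · 37 · 41 = 52482132

52482132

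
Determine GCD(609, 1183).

7

609 = 3 · 7 · 29
1183 = 7 · 13²
Common: 7 = 7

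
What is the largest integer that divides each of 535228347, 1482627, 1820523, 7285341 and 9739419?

1083

gcd(535228347, 1482627): 535228347 = 361·1482627 + 0 → 1482627
gcd(1482627, 1820523): 1820523 = 1·1482627 + 337896; 1482627 = 4·337896 + 131043; 337896 = 2·131043 + 75810; 131043 = 1·75810 + 55233; 75810 = 1·55233 + 20577; 55233 = 2·20577 + 14079; 20577 = 1·14079 + 6498; 14079 = 2·6498 + 1083; 6498 = 6·1083 + 0 → 1083
gcd(1083, 7285341): 7285341 = 6727·1083 + 0 → 1083
gcd(1083, 9739419): 9739419 = 8993·1083 + 0 → 1083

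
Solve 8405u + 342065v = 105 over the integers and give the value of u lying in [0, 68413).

18721

Euclid: 342065 = 40·8405 + 5865; 8405 = 1·5865 + 2540; 5865 = 2·2540 + 785; 2540 = 3·785 + 185; 785 = 4·185 + 45; 185 = 4·45 + 5; 45 = 9·5 + 0 → gcd = 5; 105 = 5·21.
Back-substitution yields 8405·(7407) + 342065·(-182) = 5, so one solution is u = 7407·21 = 155547, v = -182·21 = -3822.
Solutions in u differ by 342065/5 = 68413; the one in [0, 68413) is 155547 mod 68413 = 18721.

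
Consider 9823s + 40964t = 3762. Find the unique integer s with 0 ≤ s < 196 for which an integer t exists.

138

Euclid: 40964 = 4·9823 + 1672; 9823 = 5·1672 + 1463; 1672 = 1·1463 + 209; 1463 = 7·209 + 0 → gcd = 209; 3762 = 209·18.
Back-substitution yields 9823·(-25) + 40964·(6) = 209, so one solution is s = -25·18 = -450, t = 6·18 = 108.
Solutions in s differ by 40964/209 = 196; the one in [0, 196) is -450 mod 196 = 138.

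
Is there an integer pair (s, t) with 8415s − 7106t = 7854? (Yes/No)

By Bézout, 8415s − 7106t = 7854 has integer solutions iff gcd(8415, 7106) | 7854.
Euclid: 8415 = 1·7106 + 1309; 7106 = 5·1309 + 561; 1309 = 2·561 + 187; 561 = 3·187 + 0. gcd = 187; 7854 mod 187 = 0. Yes.

Yes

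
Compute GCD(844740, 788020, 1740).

gcd(844740, 788020): 844740 = 1·788020 + 56720; 788020 = 13·56720 + 50660; 56720 = 1·50660 + 6060; 50660 = 8·6060 + 2180; 6060 = 2·2180 + 1700; 2180 = 1·1700 + 480; 1700 = 3·480 + 260; 480 = 1·260 + 220; 260 = 1·220 + 40; 220 = 5·40 + 20; 40 = 2·20 + 0 → 20
gcd(20, 1740): 1740 = 87·20 + 0 → 20

20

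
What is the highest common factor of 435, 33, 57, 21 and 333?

gcd(435, 33): 435 = 13·33 + 6; 33 = 5·6 + 3; 6 = 2·3 + 0 → 3
gcd(3, 57): 57 = 19·3 + 0 → 3
gcd(3, 21): 21 = 7·3 + 0 → 3
gcd(3, 333): 333 = 111·3 + 0 → 3

3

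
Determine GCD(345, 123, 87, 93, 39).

gcd(345, 123): 345 = 2·123 + 99; 123 = 1·99 + 24; 99 = 4·24 + 3; 24 = 8·3 + 0 → 3
gcd(3, 87): 87 = 29·3 + 0 → 3
gcd(3, 93): 93 = 31·3 + 0 → 3
gcd(3, 39): 39 = 13·3 + 0 → 3

3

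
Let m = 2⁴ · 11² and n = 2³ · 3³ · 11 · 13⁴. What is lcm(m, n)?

max exponent per prime: 2⁴ · 3³ · 11² · 13⁴ = 1492940592

1492940592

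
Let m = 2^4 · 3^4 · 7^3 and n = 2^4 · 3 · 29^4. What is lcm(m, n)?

314406208368

max exponent per prime: 2^4 · 3^4 · 7^3 · 29^4 = 314406208368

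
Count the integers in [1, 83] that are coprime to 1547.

62

1547 = 7·13·17. Inclusion–exclusion on these primes:
83 − ⌊83/7⌋ − ⌊83/13⌋ − ⌊83/17⌋ + ⌊83/91⌋ + ⌊83/119⌋ + ⌊83/221⌋ − ⌊83/1547⌋ = 62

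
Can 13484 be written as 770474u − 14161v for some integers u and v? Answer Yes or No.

No

By Bézout, 770474u − 14161v = 13484 has integer solutions iff gcd(770474, 14161) | 13484.
Euclid: 770474 = 54·14161 + 5780; 14161 = 2·5780 + 2601; 5780 = 2·2601 + 578; 2601 = 4·578 + 289; 578 = 2·289 + 0. gcd = 289; 13484 mod 289 = 190. No.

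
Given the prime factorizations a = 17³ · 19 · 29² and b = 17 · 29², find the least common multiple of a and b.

max exponent per prime: 17³ · 19 · 29² = 78504827

78504827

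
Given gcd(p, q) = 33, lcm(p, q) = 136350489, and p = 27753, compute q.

162129

p·q = gcd·lcm = 33·136350489 = 4499566137, so q = 4499566137/27753 = 162129.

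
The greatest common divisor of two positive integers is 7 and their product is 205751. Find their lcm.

29393

For any two positive integers, gcd × lcm equals their product. Hence lcm = 205751 / 7 = 29393.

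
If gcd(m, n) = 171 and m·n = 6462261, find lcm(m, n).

Since gcd(m,n)·lcm(m,n) = mn, lcm = 6462261/171 = 37791.

37791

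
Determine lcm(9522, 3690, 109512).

11876028840

9522 = 2 · 3² · 23²; 3690 = 2 · 3² · 5 · 41; 109512 = 2³ · 3⁴ · 13²
lcm takes max exponent of each prime: 2³ · 3⁴ · 5 · 13² · 23² · 41 = 11876028840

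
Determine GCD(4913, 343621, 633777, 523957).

gcd(4913, 343621): 343621 = 69·4913 + 4624; 4913 = 1·4624 + 289; 4624 = 16·289 + 0 → 289
gcd(289, 633777): 633777 = 2193·289 + 0 → 289
gcd(289, 523957): 523957 = 1813·289 + 0 → 289

289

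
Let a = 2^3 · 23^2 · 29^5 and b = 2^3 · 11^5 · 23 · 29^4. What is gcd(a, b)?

min exponent per shared prime: 2^3 · 23 · 29^4 = 130139704

130139704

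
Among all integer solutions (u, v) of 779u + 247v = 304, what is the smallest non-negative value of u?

8

Euclid: 779 = 3·247 + 38; 247 = 6·38 + 19; 38 = 2·19 + 0 → gcd = 19; 304 = 19·16.
Back-substitution yields 779·(-6) + 247·(19) = 19, so one solution is u = -6·16 = -96, v = 19·16 = 304.
Solutions in u differ by 247/19 = 13; the one in [0, 13) is -96 mod 13 = 8.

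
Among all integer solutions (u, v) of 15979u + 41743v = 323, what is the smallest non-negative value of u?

883

gcd(15979, 41743) = 19 (Euclid: 41743 = 2·15979 + 9785; 15979 = 1·9785 + 6194; 9785 = 1·6194 + 3591; 6194 = 1·3591 + 2603; 3591 = 1·2603 + 988; 2603 = 2·988 + 627; 988 = 1·627 + 361; 627 = 1·361 + 266; 361 = 1·266 + 95; 266 = 2·95 + 76; 95 = 1·76 + 19; 76 = 4·19 + 0), and 19 | 323.
Extended Euclid: 15979·(-465) + 41743·(178) = 19. Scale by 17: u₀ = -7905.
General solution u = u₀ + 2197t; reducing mod 2197 gives u = 883 (and v = -338).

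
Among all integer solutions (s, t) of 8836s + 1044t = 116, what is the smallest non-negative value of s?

203

Euclid: 8836 = 8·1044 + 484; 1044 = 2·484 + 76; 484 = 6·76 + 28; 76 = 2·28 + 20; 28 = 1·20 + 8; 20 = 2·8 + 4; 8 = 2·4 + 0 → gcd = 4; 116 = 4·29.
Back-substitution yields 8836·(-110) + 1044·(931) = 4, so one solution is s = -110·29 = -3190, t = 931·29 = 26999.
Solutions in s differ by 1044/4 = 261; the one in [0, 261) is -3190 mod 261 = 203.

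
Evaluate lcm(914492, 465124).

gcd first: 914492 = 1·465124 + 449368; 465124 = 1·449368 + 15756; 449368 = 28·15756 + 8200; 15756 = 1·8200 + 7556; 8200 = 1·7556 + 644; 7556 = 11·644 + 472; 644 = 1·472 + 172; 472 = 2·172 + 128; 172 = 1·128 + 44; 128 = 2·44 + 40; 44 = 1·40 + 4; 40 = 10·4 + 0 → gcd = 4
lcm = 914492·465124/gcd = 425352177008/4 = 106338044252

106338044252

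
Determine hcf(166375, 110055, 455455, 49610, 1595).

55

166375 = 5³ · 11³; 110055 = 3 · 5 · 11 · 23 · 29; 455455 = 5 · 7² · 11 · 13²; 49610 = 2 · 5 · 11² · 41; 1595 = 5 · 11 · 29
gcd takes min exponent of each prime: 5 · 11 = 55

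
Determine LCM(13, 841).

gcd first: 841 = 64·13 + 9; 13 = 1·9 + 4; 9 = 2·4 + 1; 4 = 4·1 + 0 → gcd = 1
lcm = 13·841/gcd = 10933/1 = 10933

10933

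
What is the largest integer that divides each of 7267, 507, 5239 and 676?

169

gcd(7267, 507): 7267 = 14·507 + 169; 507 = 3·169 + 0 → 169
gcd(169, 5239): 5239 = 31·169 + 0 → 169
gcd(169, 676): 676 = 4·169 + 0 → 169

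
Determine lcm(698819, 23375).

698819 = 11 · 17 · 37 · 101; 23375 = 5³ · 11 · 17
max exponents: 5³ · 11 · 17 · 37 · 101 = 87352375

87352375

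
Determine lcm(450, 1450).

gcd first: 1450 = 3·450 + 100; 450 = 4·100 + 50; 100 = 2·50 + 0 → gcd = 50
lcm = 450·1450/gcd = 652500/50 = 13050

13050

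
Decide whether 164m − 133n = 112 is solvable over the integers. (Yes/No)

gcd(164, 133): 164 = 1·133 + 31; 133 = 4·31 + 9; 31 = 3·9 + 4; 9 = 2·4 + 1; 4 = 4·1 + 0 → 1
1 divides 112, so a solution exists.

Yes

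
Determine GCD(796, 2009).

1

Euclid: 2009 = 2·796 + 417; 796 = 1·417 + 379; 417 = 1·379 + 38; 379 = 9·38 + 37; 38 = 1·37 + 1; 37 = 37·1 + 0. Last nonzero remainder: 1.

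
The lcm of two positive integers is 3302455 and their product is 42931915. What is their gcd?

13

From gcd × lcm = uv: gcd = 42931915 / 3302455 = 13.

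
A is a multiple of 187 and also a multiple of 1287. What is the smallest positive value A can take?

187 = 11 · 17; 1287 = 3² · 11 · 13
max exponents: 3² · 11 · 13 · 17 = 21879

21879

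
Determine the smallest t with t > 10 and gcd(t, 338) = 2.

Multiples of 2 above 10: 2·6, 2·7, … . Need the cofactor coprime to 338/2 = 169.
Checking s = 6, 7, … the first with gcd(s, 169) = 1 is s = 6, giving 12.

12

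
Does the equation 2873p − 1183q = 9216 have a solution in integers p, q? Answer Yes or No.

No

By Bézout, 2873p − 1183q = 9216 has integer solutions iff gcd(2873, 1183) | 9216.
Euclid: 2873 = 2·1183 + 507; 1183 = 2·507 + 169; 507 = 3·169 + 0. gcd = 169; 9216 mod 169 = 90. No.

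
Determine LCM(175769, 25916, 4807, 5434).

6516811444

175769 = 11 · 19 · 29²; 25916 = 2² · 11 · 19 · 31; 4807 = 11 · 19 · 23; 5434 = 2 · 11 · 13 · 19
lcm takes max exponent of each prime: 2² · 11 · 13 · 19 · 23 · 29² · 31 = 6516811444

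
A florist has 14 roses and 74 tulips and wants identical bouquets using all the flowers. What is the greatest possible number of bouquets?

Euclid: 74 = 5·14 + 4; 14 = 3·4 + 2; 4 = 2·2 + 0. Last nonzero remainder: 2.

2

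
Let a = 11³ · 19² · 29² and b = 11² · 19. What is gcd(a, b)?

min exponent per shared prime: 11² · 19 = 2299

2299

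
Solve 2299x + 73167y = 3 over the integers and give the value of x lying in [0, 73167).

8211

Euclid: 73167 = 31·2299 + 1898; 2299 = 1·1898 + 401; 1898 = 4·401 + 294; 401 = 1·294 + 107; 294 = 2·107 + 80; 107 = 1·80 + 27; 80 = 2·27 + 26; 27 = 1·26 + 1; 26 = 26·1 + 0 → gcd = 1; 3 = 1·3.
Back-substitution yields 2299·(2737) + 73167·(-86) = 1, so one solution is x = 2737·3 = 8211, y = -86·3 = -258.
Solutions in x differ by 73167/1 = 73167; the one in [0, 73167) is 8211 mod 73167 = 8211.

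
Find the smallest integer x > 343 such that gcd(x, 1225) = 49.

1225 = 49·25. Any x with gcd(x, 1225) = 49 is a multiple of 49, say 49s, with s coprime to 25.
Need s > 343/49, so s ≥ 8. First s ≥ 8 with gcd(s, 25) = 1 is s = 8. Thus x = 49·8 = 392.

392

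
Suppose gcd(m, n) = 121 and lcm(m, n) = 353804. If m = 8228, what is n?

5203

Using mn = gcd(m,n)·lcm(m,n) = 121·353804 = 42810284, we get n = 42810284/8228 = 5203.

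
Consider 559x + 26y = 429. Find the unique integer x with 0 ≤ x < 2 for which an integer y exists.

1

Euclid: 559 = 21·26 + 13; 26 = 2·13 + 0 → gcd = 13; 429 = 13·33.
Back-substitution yields 559·(1) + 26·(-21) = 13, so one solution is x = 1·33 = 33, y = -21·33 = -693.
Solutions in x differ by 26/13 = 2; the one in [0, 2) is 33 mod 2 = 1.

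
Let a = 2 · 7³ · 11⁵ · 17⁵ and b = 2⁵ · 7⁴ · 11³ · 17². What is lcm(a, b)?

17569126549968224

max exponent per prime: 2⁵ · 7⁴ · 11⁵ · 17⁵ = 17569126549968224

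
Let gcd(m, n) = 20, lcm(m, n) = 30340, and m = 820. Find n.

740

m·n = gcd·lcm = 20·30340 = 606800, so n = 606800/820 = 740.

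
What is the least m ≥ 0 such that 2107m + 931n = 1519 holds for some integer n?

gcd(2107, 931) = 49 (Euclid: 2107 = 2·931 + 245; 931 = 3·245 + 196; 245 = 1·196 + 49; 196 = 4·49 + 0), and 49 | 1519.
Extended Euclid: 2107·(4) + 931·(-9) = 49. Scale by 31: m₀ = 124.
General solution m = m₀ + 19t; reducing mod 19 gives m = 10 (and n = -21).

10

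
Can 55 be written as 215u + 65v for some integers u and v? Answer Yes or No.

gcd(215, 65): 215 = 3·65 + 20; 65 = 3·20 + 5; 20 = 4·5 + 0 → 5
5 divides 55, so a solution exists.

Yes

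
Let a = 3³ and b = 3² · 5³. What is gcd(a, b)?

9

min exponent per shared prime: 3² = 9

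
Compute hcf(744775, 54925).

25

Euclid: 744775 = 13·54925 + 30750; 54925 = 1·30750 + 24175; 30750 = 1·24175 + 6575; 24175 = 3·6575 + 4450; 6575 = 1·4450 + 2125; 4450 = 2·2125 + 200; 2125 = 10·200 + 125; 200 = 1·125 + 75; 125 = 1·75 + 50; 75 = 1·50 + 25; 50 = 2·25 + 0. Last nonzero remainder: 25.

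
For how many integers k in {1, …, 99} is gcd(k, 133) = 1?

133 = 7·19. Inclusion–exclusion on these primes:
99 − ⌊99/7⌋ − ⌊99/19⌋ + ⌊99/133⌋ = 80

80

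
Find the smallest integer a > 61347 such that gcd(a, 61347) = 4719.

66066

Multiples of 4719 above 61347: 4719·14, 4719·15, … . Need the cofactor coprime to 61347/4719 = 13.
Checking s = 14, 15, … the first with gcd(s, 13) = 1 is s = 14, giving 66066.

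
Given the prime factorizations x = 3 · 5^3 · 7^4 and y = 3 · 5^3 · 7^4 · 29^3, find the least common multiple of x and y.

21959245875

max exponent per prime: 3 · 5^3 · 7^4 · 29^3 = 21959245875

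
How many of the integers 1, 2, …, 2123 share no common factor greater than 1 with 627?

Prime factors of 627: 3, 11, 19. Count integers ≤ 2123 divisible by none of them.
By inclusion–exclusion: 2123 − ⌊2123/3⌋ − ⌊2123/11⌋ − ⌊2123/19⌋ + ⌊2123/33⌋ + ⌊2123/57⌋ + ⌊2123/209⌋ − ⌊2123/627⌋ = 1220.

1220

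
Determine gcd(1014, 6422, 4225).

gcd(1014, 6422): 6422 = 6·1014 + 338; 1014 = 3·338 + 0 → 338
gcd(338, 4225): 4225 = 12·338 + 169; 338 = 2·169 + 0 → 169

169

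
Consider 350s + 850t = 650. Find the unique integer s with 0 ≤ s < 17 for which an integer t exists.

Reduce mod 850: 350s ≡ 650 (mod 850). With g = gcd(350, 850) = 50 dividing 650, divide through: 7s ≡ 13 (mod 17).
Since gcd(7, 17) = 1, s ≡ 13·(7)⁻¹ ≡ 14 (mod 17). Smallest non-negative: 14.

14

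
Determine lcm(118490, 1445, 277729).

118490 = 2 · 5 · 17² · 41; 1445 = 5 · 17²; 277729 = 17² · 31²
lcm takes max exponent of each prime: 2 · 5 · 17² · 31² · 41 = 113868890

113868890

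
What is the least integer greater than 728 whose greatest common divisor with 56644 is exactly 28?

756

gcd(t, 56644) = 28 forces 28 | t; write t = 28s. Then gcd(28s, 28·2023) = 28·gcd(s, 2023), so need gcd(s, 2023) = 1.
28s > 728 gives s ≥ 27. The least s ≥ 27 coprime to 2023 is 27, so t = 28·27 = 756.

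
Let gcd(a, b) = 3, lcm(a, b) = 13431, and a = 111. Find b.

Using ab = gcd(a,b)·lcm(a,b) = 3·13431 = 40293, we get b = 40293/111 = 363.

363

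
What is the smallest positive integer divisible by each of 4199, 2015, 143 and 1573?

78752245

4199 = 13 · 17 · 19; 2015 = 5 · 13 · 31; 143 = 11 · 13; 1573 = 11² · 13
lcm takes max exponent of each prime: 5 · 11² · 13 · 17 · 19 · 31 = 78752245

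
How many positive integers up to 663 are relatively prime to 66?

66 = 2·3·11. Inclusion–exclusion on these primes:
663 − ⌊663/2⌋ − ⌊663/3⌋ − ⌊663/11⌋ + ⌊663/6⌋ + ⌊663/22⌋ + ⌊663/33⌋ − ⌊663/66⌋ = 201

201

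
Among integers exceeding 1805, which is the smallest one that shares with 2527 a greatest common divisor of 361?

2166

Multiples of 361 above 1805: 361·6, 361·7, … . Need the cofactor coprime to 2527/361 = 7.
Checking s = 6, 7, … the first with gcd(s, 7) = 1 is s = 6, giving 2166.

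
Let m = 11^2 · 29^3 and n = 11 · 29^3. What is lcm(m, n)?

2951069

max exponent per prime: 11^2 · 29^3 = 2951069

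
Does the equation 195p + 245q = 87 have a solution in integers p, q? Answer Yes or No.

No

gcd(195, 245): 245 = 1·195 + 50; 195 = 3·50 + 45; 50 = 1·45 + 5; 45 = 9·5 + 0 → 5
5 does not divide 87, so a solution does not exist.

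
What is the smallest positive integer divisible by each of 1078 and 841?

906598

1078 = 2 · 7² · 11; 841 = 29²
max exponents: 2 · 7² · 11 · 29² = 906598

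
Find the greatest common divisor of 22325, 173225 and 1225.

22325 = 5² · 19 · 47; 173225 = 5² · 13² · 41; 1225 = 5² · 7²
gcd takes min exponent of each prime: 5² = 25

25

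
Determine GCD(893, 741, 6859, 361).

893 = 19 · 47; 741 = 3 · 13 · 19; 6859 = 19³; 361 = 19²
gcd takes min exponent of each prime: 19 = 19

19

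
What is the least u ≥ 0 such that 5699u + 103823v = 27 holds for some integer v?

32209

Euclid: 103823 = 18·5699 + 1241; 5699 = 4·1241 + 735; 1241 = 1·735 + 506; 735 = 1·506 + 229; 506 = 2·229 + 48; 229 = 4·48 + 37; 48 = 1·37 + 11; 37 = 3·11 + 4; 11 = 2·4 + 3; 4 = 1·3 + 1; 3 = 3·1 + 0 → gcd = 1; 27 = 1·27.
Back-substitution yields 5699·(28110) + 103823·(-1543) = 1, so one solution is u = 28110·27 = 758970, v = -1543·27 = -41661.
Solutions in u differ by 103823/1 = 103823; the one in [0, 103823) is 758970 mod 103823 = 32209.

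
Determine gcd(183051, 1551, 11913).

33

gcd(183051, 1551): 183051 = 118·1551 + 33; 1551 = 47·33 + 0 → 33
gcd(33, 11913): 11913 = 361·33 + 0 → 33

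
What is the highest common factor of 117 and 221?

13

Euclid: 221 = 1·117 + 104; 117 = 1·104 + 13; 104 = 8·13 + 0. Last nonzero remainder: 13.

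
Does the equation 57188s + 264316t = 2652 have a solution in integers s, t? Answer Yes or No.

gcd(57188, 264316): 264316 = 4·57188 + 35564; 57188 = 1·35564 + 21624; 35564 = 1·21624 + 13940; 21624 = 1·13940 + 7684; 13940 = 1·7684 + 6256; 7684 = 1·6256 + 1428; 6256 = 4·1428 + 544; 1428 = 2·544 + 340; 544 = 1·340 + 204; 340 = 1·204 + 136; 204 = 1·136 + 68; 136 = 2·68 + 0 → 68
68 divides 2652, so a solution exists.

Yes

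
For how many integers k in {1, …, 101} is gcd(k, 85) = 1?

Prime factors of 85: 5, 17. Count integers ≤ 101 divisible by none of them.
By inclusion–exclusion: 101 − ⌊101/5⌋ − ⌊101/17⌋ + ⌊101/85⌋ = 77.

77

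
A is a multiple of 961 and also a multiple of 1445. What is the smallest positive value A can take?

1388645

gcd first: 1445 = 1·961 + 484; 961 = 1·484 + 477; 484 = 1·477 + 7; 477 = 68·7 + 1; 7 = 7·1 + 0 → gcd = 1
lcm = 961·1445/gcd = 1388645/1 = 1388645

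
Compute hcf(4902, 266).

4902 = 2 · 3 · 19 · 43
266 = 2 · 7 · 19
Common: 2 · 19 = 38

38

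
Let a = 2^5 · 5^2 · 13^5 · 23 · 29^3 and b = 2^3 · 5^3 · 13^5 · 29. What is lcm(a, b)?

max exponent per prime: 2^5 · 5^3 · 13^5 · 23 · 29^3 = 833102777884000

833102777884000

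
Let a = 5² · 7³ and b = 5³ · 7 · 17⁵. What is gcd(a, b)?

175

min exponent per shared prime: 5² · 7 = 175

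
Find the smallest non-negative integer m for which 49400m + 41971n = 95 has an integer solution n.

1661

Euclid: 49400 = 1·41971 + 7429; 41971 = 5·7429 + 4826; 7429 = 1·4826 + 2603; 4826 = 1·2603 + 2223; 2603 = 1·2223 + 380; 2223 = 5·380 + 323; 380 = 1·323 + 57; 323 = 5·57 + 38; 57 = 1·38 + 19; 38 = 2·19 + 0 → gcd = 19; 95 = 19·5.
Back-substitution yields 49400·(774) + 41971·(-911) = 19, so one solution is m = 774·5 = 3870, n = -911·5 = -4555.
Solutions in m differ by 41971/19 = 2209; the one in [0, 2209) is 3870 mod 2209 = 1661.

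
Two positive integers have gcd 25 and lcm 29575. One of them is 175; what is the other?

Using ab = gcd(a,b)·lcm(a,b) = 25·29575 = 739375, we get b = 739375/175 = 4225.

4225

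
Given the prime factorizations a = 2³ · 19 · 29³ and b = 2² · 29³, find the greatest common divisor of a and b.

min exponent per shared prime: 2² · 29³ = 97556

97556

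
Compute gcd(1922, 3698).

1922 = 2 · 31²
3698 = 2 · 43²
Common: 2 = 2

2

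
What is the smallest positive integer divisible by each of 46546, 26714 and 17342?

145699732126

lcm(46546, 26714) = 46546·26714/gcd = 1243429844/74 = 16803106
lcm(16803106, 17342) = 16803106·17342/gcd = 291399464252/2 = 145699732126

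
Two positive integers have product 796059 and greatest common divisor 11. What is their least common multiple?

72369

gcd·lcm = product, so lcm = 796059/11 = 72369.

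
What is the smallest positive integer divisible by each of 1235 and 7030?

91390

gcd first: 7030 = 5·1235 + 855; 1235 = 1·855 + 380; 855 = 2·380 + 95; 380 = 4·95 + 0 → gcd = 95
lcm = 1235·7030/gcd = 8682050/95 = 91390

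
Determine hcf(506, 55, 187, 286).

gcd(506, 55): 506 = 9·55 + 11; 55 = 5·11 + 0 → 11
gcd(11, 187): 187 = 17·11 + 0 → 11
gcd(11, 286): 286 = 26·11 + 0 → 11

11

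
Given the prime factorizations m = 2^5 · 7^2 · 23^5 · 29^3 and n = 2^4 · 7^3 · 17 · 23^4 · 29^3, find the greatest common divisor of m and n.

5350833044816

min exponent per shared prime: 2^4 · 7^2 · 23^4 · 29^3 = 5350833044816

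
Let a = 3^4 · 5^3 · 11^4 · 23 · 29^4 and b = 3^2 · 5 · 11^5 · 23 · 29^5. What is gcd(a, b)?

10717736660235

min exponent per shared prime: 3^2 · 5 · 11^4 · 23 · 29^4 = 10717736660235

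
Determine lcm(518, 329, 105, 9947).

518934990

lcm(518, 329) = 518·329/gcd = 170422/7 = 24346
lcm(24346, 105) = 24346·105/gcd = 2556330/7 = 365190
lcm(365190, 9947) = 365190·9947/gcd = 3632544930/7 = 518934990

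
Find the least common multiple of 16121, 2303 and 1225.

403025

16121 = 7³ · 47; 2303 = 7² · 47; 1225 = 5² · 7²
lcm takes max exponent of each prime: 5² · 7³ · 47 = 403025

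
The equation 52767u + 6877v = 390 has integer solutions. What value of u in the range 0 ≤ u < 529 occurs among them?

9

Reduce mod 6877: 52767u ≡ 390 (mod 6877). With g = gcd(52767, 6877) = 13 dividing 390, divide through: 4059u ≡ 30 (mod 529).
Since gcd(4059, 529) = 1, u ≡ 30·(4059)⁻¹ ≡ 9 (mod 529). Smallest non-negative: 9.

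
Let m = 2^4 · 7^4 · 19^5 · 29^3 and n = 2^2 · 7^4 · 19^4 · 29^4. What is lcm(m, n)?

67277855394278704

max exponent per prime: 2^4 · 7^4 · 19^5 · 29^4 = 67277855394278704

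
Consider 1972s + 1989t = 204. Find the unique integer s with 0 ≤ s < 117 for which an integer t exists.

Reduce mod 1989: 1972s ≡ 204 (mod 1989). With g = gcd(1972, 1989) = 17 dividing 204, divide through: 116s ≡ 12 (mod 117).
Since gcd(116, 117) = 1, s ≡ 12·(116)⁻¹ ≡ 105 (mod 117). Smallest non-negative: 105.

105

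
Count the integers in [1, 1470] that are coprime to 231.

764

231 = 3·7·11. Inclusion–exclusion on these primes:
1470 − ⌊1470/3⌋ − ⌊1470/7⌋ − ⌊1470/11⌋ + ⌊1470/21⌋ + ⌊1470/33⌋ + ⌊1470/77⌋ − ⌊1470/231⌋ = 764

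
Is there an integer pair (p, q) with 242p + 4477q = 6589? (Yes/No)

No

By Bézout, 242p + 4477q = 6589 has integer solutions iff gcd(242, 4477) | 6589.
Euclid: 4477 = 18·242 + 121; 242 = 2·121 + 0. gcd = 121; 6589 mod 121 = 55. No.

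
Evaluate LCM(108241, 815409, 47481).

581800029363

108241 = 7² · 47²; 815409 = 3² · 7² · 43²; 47481 = 3 · 7² · 17 · 19
lcm takes max exponent of each prime: 3² · 7² · 17 · 19 · 43² · 47² = 581800029363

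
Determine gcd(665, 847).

Euclid: 847 = 1·665 + 182; 665 = 3·182 + 119; 182 = 1·119 + 63; 119 = 1·63 + 56; 63 = 1·56 + 7; 56 = 8·7 + 0. Last nonzero remainder: 7.

7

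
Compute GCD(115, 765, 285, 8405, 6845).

gcd(115, 765): 765 = 6·115 + 75; 115 = 1·75 + 40; 75 = 1·40 + 35; 40 = 1·35 + 5; 35 = 7·5 + 0 → 5
gcd(5, 285): 285 = 57·5 + 0 → 5
gcd(5, 8405): 8405 = 1681·5 + 0 → 5
gcd(5, 6845): 6845 = 1369·5 + 0 → 5

5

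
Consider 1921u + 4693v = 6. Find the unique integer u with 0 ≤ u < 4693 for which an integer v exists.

gcd(1921, 4693) = 1 (Euclid: 4693 = 2·1921 + 851; 1921 = 2·851 + 219; 851 = 3·219 + 194; 219 = 1·194 + 25; 194 = 7·25 + 19; 25 = 1·19 + 6; 19 = 3·6 + 1; 6 = 6·1 + 0), and 1 | 6.
Extended Euclid: 1921·(-750) + 4693·(307) = 1. Scale by 6: u₀ = -4500.
General solution u = u₀ + 4693t; reducing mod 4693 gives u = 193 (and v = -79).

193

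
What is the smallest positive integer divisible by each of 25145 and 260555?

25145 = 5 · 47 · 107; 260555 = 5 · 31 · 41²
max exponents: 5 · 31 · 41² · 47 · 107 = 1310331095

1310331095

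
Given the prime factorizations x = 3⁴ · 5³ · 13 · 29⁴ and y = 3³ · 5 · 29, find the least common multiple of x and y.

max exponent per prime: 3⁴ · 5³ · 13 · 29⁴ = 93095861625

93095861625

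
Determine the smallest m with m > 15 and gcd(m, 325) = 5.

20

gcd(m, 325) = 5 forces 5 | m; write m = 5s. Then gcd(5s, 5·65) = 5·gcd(s, 65), so need gcd(s, 65) = 1.
5s > 15 gives s ≥ 4. The least s ≥ 4 coprime to 65 is 4, so m = 5·4 = 20.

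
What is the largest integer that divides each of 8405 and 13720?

5

8405 = 5 · 41²
13720 = 2³ · 5 · 7³
Common: 5 = 5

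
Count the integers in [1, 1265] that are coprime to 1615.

902

1615 = 5·17·19. Inclusion–exclusion on these primes:
1265 − ⌊1265/5⌋ − ⌊1265/17⌋ − ⌊1265/19⌋ + ⌊1265/85⌋ + ⌊1265/95⌋ + ⌊1265/323⌋ − ⌊1265/1615⌋ = 902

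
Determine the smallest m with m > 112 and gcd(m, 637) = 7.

gcd(m, 637) = 7 forces 7 | m; write m = 7s. Then gcd(7s, 7·91) = 7·gcd(s, 91), so need gcd(s, 91) = 1.
7s > 112 gives s ≥ 17. The least s ≥ 17 coprime to 91 is 17, so m = 7·17 = 119.

119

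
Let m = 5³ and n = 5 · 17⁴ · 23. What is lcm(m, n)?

240122875

max exponent per prime: 5³ · 17⁴ · 23 = 240122875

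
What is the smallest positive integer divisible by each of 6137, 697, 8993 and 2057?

16105752553

6137 = 17 · 19²; 697 = 17 · 41; 8993 = 17 · 23²; 2057 = 11² · 17
lcm takes max exponent of each prime: 11² · 17 · 19² · 23² · 41 = 16105752553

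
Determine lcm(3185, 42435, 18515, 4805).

597468292785

lcm(3185, 42435) = 3185·42435/gcd = 135155475/5 = 27031095
lcm(27031095, 18515) = 27031095·18515/gcd = 500480723925/805 = 621715185
lcm(621715185, 4805) = 621715185·4805/gcd = 2987341463925/5 = 597468292785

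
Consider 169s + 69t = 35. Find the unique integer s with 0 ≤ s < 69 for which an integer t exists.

59

gcd(169, 69) = 1 (Euclid: 169 = 2·69 + 31; 69 = 2·31 + 7; 31 = 4·7 + 3; 7 = 2·3 + 1; 3 = 3·1 + 0), and 1 | 35.
Extended Euclid: 169·(-20) + 69·(49) = 1. Scale by 35: s₀ = -700.
General solution s = s₀ + 69k; reducing mod 69 gives s = 59 (and t = -144).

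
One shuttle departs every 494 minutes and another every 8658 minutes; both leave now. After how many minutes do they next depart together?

494 = 2 · 13 · 19; 8658 = 2 · 3² · 13 · 37
max exponents: 2 · 3² · 13 · 19 · 37 = 164502

164502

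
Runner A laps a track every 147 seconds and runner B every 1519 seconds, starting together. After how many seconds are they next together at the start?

4557

gcd first: 1519 = 10·147 + 49; 147 = 3·49 + 0 → gcd = 49
lcm = 147·1519/gcd = 223293/49 = 4557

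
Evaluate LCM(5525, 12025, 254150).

9403550

lcm(5525, 12025) = 5525·12025/gcd = 66438125/325 = 204425
lcm(204425, 254150) = 204425·254150/gcd = 51954613750/5525 = 9403550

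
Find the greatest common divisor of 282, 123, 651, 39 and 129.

3

gcd(282, 123): 282 = 2·123 + 36; 123 = 3·36 + 15; 36 = 2·15 + 6; 15 = 2·6 + 3; 6 = 2·3 + 0 → 3
gcd(3, 651): 651 = 217·3 + 0 → 3
gcd(3, 39): 39 = 13·3 + 0 → 3
gcd(3, 129): 129 = 43·3 + 0 → 3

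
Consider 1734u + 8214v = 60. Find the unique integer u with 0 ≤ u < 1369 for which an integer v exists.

469

Euclid: 8214 = 4·1734 + 1278; 1734 = 1·1278 + 456; 1278 = 2·456 + 366; 456 = 1·366 + 90; 366 = 4·90 + 6; 90 = 15·6 + 0 → gcd = 6; 60 = 6·10.
Back-substitution yields 1734·(-90) + 8214·(19) = 6, so one solution is u = -90·10 = -900, v = 19·10 = 190.
Solutions in u differ by 8214/6 = 1369; the one in [0, 1369) is -900 mod 1369 = 469.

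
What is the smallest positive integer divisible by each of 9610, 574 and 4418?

9610 = 2 · 5 · 31²; 574 = 2 · 7 · 41; 4418 = 2 · 47²
lcm takes max exponent of each prime: 2 · 5 · 7 · 31² · 41 · 47² = 6092576630

6092576630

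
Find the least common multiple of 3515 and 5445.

3827835

3515 = 5 · 19 · 37; 5445 = 3² · 5 · 11²
max exponents: 3² · 5 · 11² · 19 · 37 = 3827835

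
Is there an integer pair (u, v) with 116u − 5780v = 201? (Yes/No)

No

By Bézout, 116u − 5780v = 201 has integer solutions iff gcd(116, 5780) | 201.
Euclid: 5780 = 49·116 + 96; 116 = 1·96 + 20; 96 = 4·20 + 16; 20 = 1·16 + 4; 16 = 4·4 + 0. gcd = 4; 201 mod 4 = 1. No.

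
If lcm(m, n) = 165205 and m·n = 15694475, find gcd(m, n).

95

From gcd × lcm = mn: gcd = 15694475 / 165205 = 95.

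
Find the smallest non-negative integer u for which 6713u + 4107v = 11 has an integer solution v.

Euclid: 6713 = 1·4107 + 2606; 4107 = 1·2606 + 1501; 2606 = 1·1501 + 1105; 1501 = 1·1105 + 396; 1105 = 2·396 + 313; 396 = 1·313 + 83; 313 = 3·83 + 64; 83 = 1·64 + 19; 64 = 3·19 + 7; 19 = 2·7 + 5; 7 = 1·5 + 2; 5 = 2·2 + 1; 2 = 2·1 + 0 → gcd = 1; 11 = 1·11.
Back-substitution yields 6713·(-1732) + 4107·(2831) = 1, so one solution is u = -1732·11 = -19052, v = 2831·11 = 31141.
Solutions in u differ by 4107/1 = 4107; the one in [0, 4107) is -19052 mod 4107 = 1483.

1483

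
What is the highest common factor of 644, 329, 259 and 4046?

7

644 = 2² · 7 · 23; 329 = 7 · 47; 259 = 7 · 37; 4046 = 2 · 7 · 17²
gcd takes min exponent of each prime: 7 = 7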